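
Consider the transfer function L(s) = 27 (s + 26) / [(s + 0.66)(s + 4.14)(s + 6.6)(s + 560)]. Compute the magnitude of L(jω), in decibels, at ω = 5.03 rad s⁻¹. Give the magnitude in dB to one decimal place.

-46.6 dB

|j5.03 + 26| = √(5.03² + 26²) = 26.48
|j5.03 + 0.66| = √(5.03² + 0.66²) = 5.073
|j5.03 + 4.14| = √(5.03² + 4.14²) = 6.515
|j5.03 + 6.6| = √(5.03² + 6.6²) = 8.298
|j5.03 + 560| = √(5.03² + 560²) = 560
|L(j5.03)| = 27 × 26.48 / (5.073 × 6.515 × 8.298 × 560) = 0.0046554
20 log₁₀(0.0046554) = -46.64 dB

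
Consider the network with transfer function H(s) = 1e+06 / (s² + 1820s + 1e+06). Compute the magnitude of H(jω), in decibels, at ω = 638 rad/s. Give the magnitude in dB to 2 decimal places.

|(j638)² + 1820(j638) + 1e+06| = |5.9296e+05 + j1.1612e+06| = 1.304e+06
|H(j638)| = 1e+06 / 1.304e+06 = 0.76699
20 log₁₀(0.76699) = -2.304 dB

-2.30 dB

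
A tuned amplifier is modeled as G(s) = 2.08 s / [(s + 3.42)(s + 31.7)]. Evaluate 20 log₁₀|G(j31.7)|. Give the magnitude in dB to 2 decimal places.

-26.72 dB

|j31.7| = 31.7
|j31.7 + 3.42| = √(31.7² + 3.42²) = 31.88
|j31.7 + 31.7| = √(31.7² + 31.7²) = 44.83
|G(j31.7)| = 2.08 × 31.7 / (31.88 × 44.83) = 0.046129
20 log₁₀(0.046129) = -26.720 dB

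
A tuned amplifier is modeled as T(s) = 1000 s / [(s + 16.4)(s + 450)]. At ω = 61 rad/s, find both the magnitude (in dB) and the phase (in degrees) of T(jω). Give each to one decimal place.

|T| = 6.6 dB, ∠T = 7.3°

|j61| = 61
|j61 + 16.4| = √(61² + 16.4²) = 63.17
|j61 + 450| = √(61² + 450²) = 454.1
|T(j61)| = 1000 × 61 / (63.17 × 454.1) = 2.1266
20 log₁₀(2.1266) = 6.55 dB
∠(j61) = 90.00°
∠(j61 + 16.4) = arctan(61/16.4) = 74.95°
∠(j61 + 450) = arctan(61/450) = 7.72°
∠T(j61) = 90.00° − (74.95° + 7.72°) = 7.33°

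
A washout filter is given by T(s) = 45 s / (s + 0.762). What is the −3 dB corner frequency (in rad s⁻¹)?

For a single-pole high-pass, the −3 dB point is at the pole: ω = 0.762 rad s⁻¹.

0.762 rad s⁻¹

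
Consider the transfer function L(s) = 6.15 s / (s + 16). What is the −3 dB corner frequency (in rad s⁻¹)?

For a single-pole high-pass, the −3 dB point is at the pole: ω = 16 rad s⁻¹.

16 rad s⁻¹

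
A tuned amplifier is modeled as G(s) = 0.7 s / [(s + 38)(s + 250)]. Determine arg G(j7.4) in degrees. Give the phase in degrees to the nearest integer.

∠(j7.4) = 90.00°
∠(j7.4 + 38) = arctan(7.4/38) = 11.02°
∠(j7.4 + 250) = arctan(7.4/250) = 1.70°
∠G(j7.4) = 90.00° − (11.02° + 1.70°) = 77.28°

77 deg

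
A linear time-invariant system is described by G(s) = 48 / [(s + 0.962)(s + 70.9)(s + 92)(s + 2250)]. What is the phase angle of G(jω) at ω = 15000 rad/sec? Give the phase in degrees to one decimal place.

∠(j15000 + 0.962) = arctan(15000/0.962) = 90.00°
∠(j15000 + 70.9) = arctan(15000/70.9) = 89.73°
∠(j15000 + 92) = arctan(15000/92) = 89.65°
∠(j15000 + 2250) = arctan(15000/2250) = 81.47°
∠G(j15000) = − (90.00° + 89.73° + 89.65° + 81.47°) = -350.84°

-350.8°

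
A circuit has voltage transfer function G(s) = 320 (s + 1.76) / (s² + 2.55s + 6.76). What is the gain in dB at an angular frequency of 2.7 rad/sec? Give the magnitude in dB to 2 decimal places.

43.48 dB

|j2.7 + 1.76| = √(2.7² + 1.76²) = 3.223
|(j2.7)² + 2.55(j2.7) + 6.76| = |-0.53 + j6.885| = 6.905
|G(j2.7)| = 320 × 3.223 / 6.905 = 149.36
20 log₁₀(149.36) = 43.484 dB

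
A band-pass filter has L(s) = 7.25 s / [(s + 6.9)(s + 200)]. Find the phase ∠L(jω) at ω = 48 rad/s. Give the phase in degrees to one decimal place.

-5.3 deg

∠(j48) = 90.00°
∠(j48 + 6.9) = arctan(48/6.9) = 81.82°
∠(j48 + 200) = arctan(48/200) = 13.50°
∠L(j48) = 90.00° − (81.82° + 13.50°) = -5.32°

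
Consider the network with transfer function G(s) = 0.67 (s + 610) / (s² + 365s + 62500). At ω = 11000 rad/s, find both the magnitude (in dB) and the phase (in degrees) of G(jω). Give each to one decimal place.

|j11000 + 610| = √(11000² + 610²) = 1.102e+04
|(j11000)² + 365(j11000) + 62500| = |-1.2094e+08 + j4.015e+06| = 1.21e+08
|G(j11000)| = 0.67 × 1.102e+04 / 1.21e+08 = 6.1001e-05
20 log₁₀(6.1001e-05) = -84.29 dB
∠(j11000 + 610) = arctan(11000/610) = 86.83°
∠[(j11000)² + 365(j11000) + 62500] = ∠[-1.2094e+08 + j4.015e+06] = 178.10°
∠G(j11000) = 86.83° − 178.10° = -91.27°

|G| = -84.3 dB, ∠G = -91.3°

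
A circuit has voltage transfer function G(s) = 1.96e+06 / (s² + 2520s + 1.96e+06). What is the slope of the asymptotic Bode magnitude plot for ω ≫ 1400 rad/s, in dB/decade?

With 0 zeros and 2 poles, the high-frequency asymptotic slope is 20 × (0 − 2) = -40 dB/decade.

-40 dB/decade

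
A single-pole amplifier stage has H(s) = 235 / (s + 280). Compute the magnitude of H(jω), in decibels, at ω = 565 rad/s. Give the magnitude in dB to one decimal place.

-8.6 dB

|j565 + 280| = √(565² + 280²) = 630.6
|H(j565)| = 235 / 630.6 = 0.37268
20 log₁₀(0.37268) = -8.57 dB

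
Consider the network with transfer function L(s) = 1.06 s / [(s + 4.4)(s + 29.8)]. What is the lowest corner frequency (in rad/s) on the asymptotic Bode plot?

4.4 rad/s

Break frequencies occur at each pole and zero magnitude: 4.4 rad/s, 29.8 rad/s.
The lowest is 4.4 rad/s.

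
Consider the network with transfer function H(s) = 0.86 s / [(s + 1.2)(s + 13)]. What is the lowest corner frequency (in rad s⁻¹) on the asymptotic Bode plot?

1.2 rad s⁻¹

Break frequencies occur at each pole and zero magnitude: 1.2 rad s⁻¹, 13 rad s⁻¹.
The lowest is 1.2 rad s⁻¹.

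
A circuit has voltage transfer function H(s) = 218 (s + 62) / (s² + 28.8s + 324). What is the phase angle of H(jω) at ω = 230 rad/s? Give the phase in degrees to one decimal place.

-97.9 deg

∠(j230 + 62) = arctan(230/62) = 74.91°
∠[(j230)² + 28.8(j230) + 324] = ∠[-52576 + j6624] = 172.82°
∠H(j230) = 74.91° − 172.82° = -97.91°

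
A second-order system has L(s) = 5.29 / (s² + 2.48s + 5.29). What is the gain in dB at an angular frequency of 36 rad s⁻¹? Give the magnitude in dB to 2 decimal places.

|(j36)² + 2.48(j36) + 5.29| = |-1290.7 + j89.28| = 1294
|L(j36)| = 5.29 / 1294 = 0.0040887
20 log₁₀(0.0040887) = -47.768 dB

-47.77 dB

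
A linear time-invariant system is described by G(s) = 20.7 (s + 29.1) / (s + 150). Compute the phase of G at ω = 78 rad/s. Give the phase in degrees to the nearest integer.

42°

∠(j78 + 29.1) = arctan(78/29.1) = 69.54°
∠(j78 + 150) = arctan(78/150) = 27.47°
∠G(j78) = 69.54° − 27.47° = 42.07°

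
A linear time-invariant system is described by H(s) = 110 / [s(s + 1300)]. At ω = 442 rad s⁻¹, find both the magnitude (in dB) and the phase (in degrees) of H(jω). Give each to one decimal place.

|H| = -74.8 dB, ∠H = -108.8°

|j442 + 1300| = √(442² + 1300²) = 1373
|j442| = 442
|H(j442)| = 110 / (1373 × 442) = 0.00018125
20 log₁₀(0.00018125) = -74.83 dB
∠(j442 + 1300) = arctan(442/1300) = 18.78°
∠(j442) = 90.00°
∠H(j442) = − (18.78° + 90.00°) = -108.78°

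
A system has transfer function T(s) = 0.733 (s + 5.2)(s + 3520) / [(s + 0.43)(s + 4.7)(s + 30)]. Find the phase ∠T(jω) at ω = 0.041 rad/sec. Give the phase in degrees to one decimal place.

∠(j0.041 + 5.2) = arctan(0.041/5.2) = 0.45°
∠(j0.041 + 3520) = arctan(0.041/3520) = 0.00°
∠(j0.041 + 0.43) = arctan(0.041/0.43) = 5.45°
∠(j0.041 + 4.7) = arctan(0.041/4.7) = 0.50°
∠(j0.041 + 30) = arctan(0.041/30) = 0.08°
∠T(j0.041) = 0.45° + 0.00° − (5.45° + 0.50° + 0.08°) = -5.57°

-5.6°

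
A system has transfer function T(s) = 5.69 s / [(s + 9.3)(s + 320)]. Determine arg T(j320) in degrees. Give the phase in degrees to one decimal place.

∠(j320) = 90.00°
∠(j320 + 9.3) = arctan(320/9.3) = 88.34°
∠(j320 + 320) = arctan(320/320) = 45.00°
∠T(j320) = 90.00° − (88.34° + 45.00°) = -43.34°

-43.3°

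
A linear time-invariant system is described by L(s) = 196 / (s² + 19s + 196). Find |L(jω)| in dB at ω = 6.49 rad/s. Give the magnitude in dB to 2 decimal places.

|(j6.49)² + 19(j6.49) + 196| = |153.88 + j123.31| = 197.2
|L(j6.49)| = 196 / 197.2 = 0.99396
20 log₁₀(0.99396) = -0.053 dB

-0.05 dB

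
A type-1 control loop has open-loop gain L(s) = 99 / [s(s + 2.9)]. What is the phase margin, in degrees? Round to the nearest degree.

17°

Gain crossover: |L(jω)| = 1 at ω ≈ 9.74 rad/sec.
∠L(j9.74) = −90° − arctan(9.74/2.9) ≈ -163.42°
PM = 180° + (-163.42°) = 16.58°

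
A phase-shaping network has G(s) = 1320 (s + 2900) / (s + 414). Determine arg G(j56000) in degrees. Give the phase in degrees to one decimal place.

-2.5°

∠(j56000 + 2900) = arctan(56000/2900) = 87.04°
∠(j56000 + 414) = arctan(56000/414) = 89.58°
∠G(j56000) = 87.04° − 89.58° = -2.54°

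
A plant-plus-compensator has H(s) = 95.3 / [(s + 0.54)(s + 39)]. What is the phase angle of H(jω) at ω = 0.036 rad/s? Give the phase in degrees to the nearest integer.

-4°

∠(j0.036 + 0.54) = arctan(0.036/0.54) = 3.81°
∠(j0.036 + 39) = arctan(0.036/39) = 0.05°
∠H(j0.036) = − (3.81° + 0.05°) = -3.87°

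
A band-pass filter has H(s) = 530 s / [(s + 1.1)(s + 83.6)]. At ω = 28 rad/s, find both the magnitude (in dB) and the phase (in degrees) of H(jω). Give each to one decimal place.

|j28| = 28
|j28 + 1.1| = √(28² + 1.1²) = 28.02
|j28 + 83.6| = √(28² + 83.6²) = 88.16
|H(j28)| = 530 × 28 / (28.02 × 88.16) = 6.0069
20 log₁₀(6.0069) = 15.57 dB
∠(j28) = 90.00°
∠(j28 + 1.1) = arctan(28/1.1) = 87.75°
∠(j28 + 83.6) = arctan(28/83.6) = 18.52°
∠H(j28) = 90.00° − (87.75° + 18.52°) = -16.27°

|H| = 15.6 dB, ∠H = -16.3°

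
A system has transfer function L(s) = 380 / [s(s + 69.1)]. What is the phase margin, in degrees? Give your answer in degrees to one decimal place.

85.5°

Gain crossover: |L(jω)| = 1 at ω ≈ 5.48 rad/s.
∠L(j5.48) = −90° − arctan(5.48/69.1) ≈ -94.54°
PM = 180° + (-94.54°) = 85.46°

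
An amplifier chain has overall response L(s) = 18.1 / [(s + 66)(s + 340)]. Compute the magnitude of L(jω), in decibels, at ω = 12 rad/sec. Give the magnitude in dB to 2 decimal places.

-62.01 dB

|j12 + 66| = √(12² + 66²) = 67.08
|j12 + 340| = √(12² + 340²) = 340.2
|L(j12)| = 18.1 / (67.08 × 340.2) = 0.00079309
20 log₁₀(0.00079309) = -62.014 dB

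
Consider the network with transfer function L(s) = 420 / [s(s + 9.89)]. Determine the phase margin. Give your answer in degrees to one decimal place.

27.1°

Gain crossover: |L(jω)| = 1 at ω ≈ 19.3 rad/s.
∠L(j19.3) = −90° − arctan(19.3/9.89) ≈ -152.91°
PM = 180° + (-152.91°) = 27.09°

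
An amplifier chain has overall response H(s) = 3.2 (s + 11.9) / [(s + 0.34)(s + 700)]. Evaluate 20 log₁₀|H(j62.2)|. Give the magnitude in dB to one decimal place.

|j62.2 + 11.9| = √(62.2² + 11.9²) = 63.33
|j62.2 + 0.34| = √(62.2² + 0.34²) = 62.2
|j62.2 + 700| = √(62.2² + 700²) = 702.8
|H(j62.2)| = 3.2 × 63.33 / (62.2 × 702.8) = 0.004636
20 log₁₀(0.004636) = -46.68 dB

-46.7 dB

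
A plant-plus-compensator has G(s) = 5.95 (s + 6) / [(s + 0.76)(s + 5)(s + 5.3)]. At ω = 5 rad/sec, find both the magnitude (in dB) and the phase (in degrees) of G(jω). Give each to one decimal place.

|G| = -15.0 dB, ∠G = -129.9°

|j5 + 6| = √(5² + 6²) = 7.81
|j5 + 0.76| = √(5² + 0.76²) = 5.057
|j5 + 5| = √(5² + 5²) = 7.071
|j5 + 5.3| = √(5² + 5.3²) = 7.286
|G(j5)| = 5.95 × 7.81 / (5.057 × 7.071 × 7.286) = 0.17834
20 log₁₀(0.17834) = -14.97 dB
∠(j5 + 6) = arctan(5/6) = 39.81°
∠(j5 + 0.76) = arctan(5/0.76) = 81.36°
∠(j5 + 5) = arctan(5/5) = 45.00°
∠(j5 + 5.3) = arctan(5/5.3) = 43.33°
∠G(j5) = 39.81° − (81.36° + 45.00° + 43.33°) = -129.88°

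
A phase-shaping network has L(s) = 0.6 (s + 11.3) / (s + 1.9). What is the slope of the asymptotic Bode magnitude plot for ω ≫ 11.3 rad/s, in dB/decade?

With 1 zero and 1 pole, the high-frequency asymptotic slope is 20 × (1 − 1) = 0 dB/decade.

0 dB/decade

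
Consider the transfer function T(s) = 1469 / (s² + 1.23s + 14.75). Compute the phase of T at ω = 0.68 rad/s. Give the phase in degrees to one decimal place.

∠[(j0.68)² + 1.23(j0.68) + 14.75] = ∠[14.288 + j0.8364] = 3.35°
∠T(j0.68) = −3.35° = -3.35°

-3.4 deg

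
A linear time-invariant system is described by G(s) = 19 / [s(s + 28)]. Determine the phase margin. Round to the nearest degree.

Gain crossover: |G(jω)| = 1 at ω ≈ 0.678 rad/s.
∠G(j0.678) = −90° − arctan(0.678/28) ≈ -91.39°
PM = 180° + (-91.39°) = 88.61°

89 deg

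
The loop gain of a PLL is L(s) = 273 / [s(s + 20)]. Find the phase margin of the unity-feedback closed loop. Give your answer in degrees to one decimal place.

Gain crossover: |L(jω)| = 1 at ω ≈ 11.8 rad s⁻¹.
∠L(j11.8) = −90° − arctan(11.8/20) ≈ -120.47°
PM = 180° + (-120.47°) = 59.53°

59.5°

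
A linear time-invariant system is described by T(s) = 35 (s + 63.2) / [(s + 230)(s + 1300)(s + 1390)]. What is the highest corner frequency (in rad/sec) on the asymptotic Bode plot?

Break frequencies occur at each pole and zero magnitude: 63.2 rad/sec, 230 rad/sec, 1300 rad/sec, 1390 rad/sec.
The highest is 1390 rad/sec.

1390 rad/sec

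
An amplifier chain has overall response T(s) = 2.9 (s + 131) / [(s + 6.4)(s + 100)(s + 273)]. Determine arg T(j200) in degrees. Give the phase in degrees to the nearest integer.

-131°

∠(j200 + 131) = arctan(200/131) = 56.78°
∠(j200 + 6.4) = arctan(200/6.4) = 88.17°
∠(j200 + 100) = arctan(200/100) = 63.43°
∠(j200 + 273) = arctan(200/273) = 36.23°
∠T(j200) = 56.78° − (88.17° + 63.43° + 36.23°) = -131.05°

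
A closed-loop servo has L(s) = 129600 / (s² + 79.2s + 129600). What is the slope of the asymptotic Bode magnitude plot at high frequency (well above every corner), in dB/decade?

-40 dB/decade

With 0 zeros and 2 poles, the high-frequency asymptotic slope is 20 × (0 − 2) = -40 dB/decade.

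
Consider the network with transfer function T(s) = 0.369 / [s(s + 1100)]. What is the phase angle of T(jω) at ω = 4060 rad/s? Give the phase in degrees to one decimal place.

-164.8°

∠(j4060 + 1100) = arctan(4060/1100) = 74.84°
∠(j4060) = 90.00°
∠T(j4060) = − (74.84° + 90.00°) = -164.84°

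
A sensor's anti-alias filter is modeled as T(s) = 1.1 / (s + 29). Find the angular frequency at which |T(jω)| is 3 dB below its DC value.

29 rad/s

For a single-pole low-pass, the −3 dB point is at the pole: ω = 29 rad/s.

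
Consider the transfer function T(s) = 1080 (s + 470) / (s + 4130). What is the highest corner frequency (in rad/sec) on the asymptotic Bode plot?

4130 rad/sec

Break frequencies occur at each pole and zero magnitude: 470 rad/sec, 4130 rad/sec.
The highest is 4130 rad/sec.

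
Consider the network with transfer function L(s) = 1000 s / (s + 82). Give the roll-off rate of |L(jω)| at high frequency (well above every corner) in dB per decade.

With 1 zero and 1 pole, the high-frequency asymptotic slope is 20 × (1 − 1) = 0 dB/decade.

0 dB/decade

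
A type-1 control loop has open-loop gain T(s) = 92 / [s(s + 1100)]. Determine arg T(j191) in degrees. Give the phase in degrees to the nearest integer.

-100 deg

∠(j191 + 1100) = arctan(191/1100) = 9.85°
∠(j191) = 90.00°
∠T(j191) = − (9.85° + 90.00°) = -99.85°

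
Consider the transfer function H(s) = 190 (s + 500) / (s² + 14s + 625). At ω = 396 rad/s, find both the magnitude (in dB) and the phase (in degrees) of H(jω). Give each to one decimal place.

|H| = -2.2 dB, ∠H = -139.6°

|j396 + 500| = √(396² + 500²) = 637.8
|(j396)² + 14(j396) + 625| = |-1.5619e+05 + j5544| = 1.563e+05
|H(j396)| = 190 × 637.8 / 1.563e+05 = 0.7754
20 log₁₀(0.7754) = -2.21 dB
∠(j396 + 500) = arctan(396/500) = 38.38°
∠[(j396)² + 14(j396) + 625] = ∠[-1.5619e+05 + j5544] = 177.97°
∠H(j396) = 38.38° − 177.97° = -139.59°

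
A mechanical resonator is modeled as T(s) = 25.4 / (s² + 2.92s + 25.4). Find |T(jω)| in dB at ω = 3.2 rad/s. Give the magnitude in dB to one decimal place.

|(j3.2)² + 2.92(j3.2) + 25.4| = |15.16 + j9.344| = 17.81
|T(j3.2)| = 25.4 / 17.81 = 1.4263
20 log₁₀(1.4263) = 3.08 dB

3.1 dB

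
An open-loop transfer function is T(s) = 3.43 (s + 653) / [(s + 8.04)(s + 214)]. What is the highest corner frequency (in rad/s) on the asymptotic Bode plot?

Break frequencies occur at each pole and zero magnitude: 8.04 rad/s, 214 rad/s, 653 rad/s.
The highest is 653 rad/s.

653 rad/s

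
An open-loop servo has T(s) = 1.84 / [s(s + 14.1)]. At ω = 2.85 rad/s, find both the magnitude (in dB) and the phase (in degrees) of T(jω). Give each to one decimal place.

|j2.85 + 14.1| = √(2.85² + 14.1²) = 14.39
|j2.85| = 2.85
|T(j2.85)| = 1.84 / (14.39 × 2.85) = 0.044881
20 log₁₀(0.044881) = -26.96 dB
∠(j2.85 + 14.1) = arctan(2.85/14.1) = 11.43°
∠(j2.85) = 90.00°
∠T(j2.85) = − (11.43° + 90.00°) = -101.43°

|T| = -27.0 dB, ∠T = -101.4°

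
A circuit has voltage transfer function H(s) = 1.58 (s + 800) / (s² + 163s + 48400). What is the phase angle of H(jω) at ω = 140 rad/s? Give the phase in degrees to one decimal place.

∠(j140 + 800) = arctan(140/800) = 9.93°
∠[(j140)² + 163(j140) + 48400] = ∠[28800 + j22820] = 38.39°
∠H(j140) = 9.93° − 38.39° = -28.47°

-28.5 deg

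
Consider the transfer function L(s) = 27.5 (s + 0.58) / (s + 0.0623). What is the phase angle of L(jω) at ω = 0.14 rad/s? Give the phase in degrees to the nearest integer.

-52°

∠(j0.14 + 0.58) = arctan(0.14/0.58) = 13.57°
∠(j0.14 + 0.0623) = arctan(0.14/0.0623) = 66.01°
∠L(j0.14) = 13.57° − 66.01° = -52.44°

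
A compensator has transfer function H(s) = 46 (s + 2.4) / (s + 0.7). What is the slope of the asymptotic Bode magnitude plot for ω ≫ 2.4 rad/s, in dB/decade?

With 1 zero and 1 pole, the high-frequency asymptotic slope is 20 × (1 − 1) = 0 dB/decade.

0 dB/decade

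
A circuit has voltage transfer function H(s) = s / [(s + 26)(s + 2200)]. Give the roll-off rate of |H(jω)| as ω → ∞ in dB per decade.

-20 dB/decade

With 1 zero and 2 poles, the high-frequency asymptotic slope is 20 × (1 − 2) = -20 dB/decade.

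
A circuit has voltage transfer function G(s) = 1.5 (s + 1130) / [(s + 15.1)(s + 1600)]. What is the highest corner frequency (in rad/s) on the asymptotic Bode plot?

1600 rad/s

Break frequencies occur at each pole and zero magnitude: 15.1 rad/s, 1130 rad/s, 1600 rad/s.
The highest is 1600 rad/s.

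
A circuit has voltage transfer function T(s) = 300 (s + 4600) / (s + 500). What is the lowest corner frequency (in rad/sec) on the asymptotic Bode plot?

Break frequencies occur at each pole and zero magnitude: 500 rad/sec, 4600 rad/sec.
The lowest is 500 rad/sec.

500 rad/sec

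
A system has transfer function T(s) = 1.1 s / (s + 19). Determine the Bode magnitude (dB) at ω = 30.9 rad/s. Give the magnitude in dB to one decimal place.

|j30.9| = 30.9
|j30.9 + 19| = √(30.9² + 19²) = 36.27
|T(j30.9)| = 1.1 × 30.9 / 36.27 = 0.93703
20 log₁₀(0.93703) = -0.56 dB

-0.6 dB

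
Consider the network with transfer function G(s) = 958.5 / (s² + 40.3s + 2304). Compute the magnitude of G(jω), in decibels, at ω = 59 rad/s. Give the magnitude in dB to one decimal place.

-8.8 dB

|(j59)² + 40.3(j59) + 2304| = |-1177 + j2377.7| = 2653
|G(j59)| = 958.5 / 2653 = 0.36128
20 log₁₀(0.36128) = -8.84 dB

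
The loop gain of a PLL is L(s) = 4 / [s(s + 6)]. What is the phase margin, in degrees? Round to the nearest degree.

84°

Gain crossover: |L(jω)| = 1 at ω ≈ 0.663 rad/sec.
∠L(j0.663) = −90° − arctan(0.663/6) ≈ -96.30°
PM = 180° + (-96.30°) = 83.70°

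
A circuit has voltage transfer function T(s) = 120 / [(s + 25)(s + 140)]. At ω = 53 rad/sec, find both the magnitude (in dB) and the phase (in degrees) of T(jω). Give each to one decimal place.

|j53 + 25| = √(53² + 25²) = 58.6
|j53 + 140| = √(53² + 140²) = 149.7
|T(j53)| = 120 / (58.6 × 149.7) = 0.013679
20 log₁₀(0.013679) = -37.28 dB
∠(j53 + 25) = arctan(53/25) = 64.75°
∠(j53 + 140) = arctan(53/140) = 20.74°
∠T(j53) = − (64.75° + 20.74°) = -85.48°

|T| = -37.3 dB, ∠T = -85.5 deg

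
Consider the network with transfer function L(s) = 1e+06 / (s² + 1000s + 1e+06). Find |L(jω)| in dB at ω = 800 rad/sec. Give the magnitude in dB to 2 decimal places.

|(j800)² + 1000(j800) + 1e+06| = |3.6e+05 + j8e+05| = 8.773e+05
|L(j800)| = 1e+06 / 8.773e+05 = 1.1399
20 log₁₀(1.1399) = 1.137 dB

1.14 dB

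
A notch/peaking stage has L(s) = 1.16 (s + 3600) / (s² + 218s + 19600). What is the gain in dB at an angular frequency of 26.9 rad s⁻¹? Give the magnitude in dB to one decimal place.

|j26.9 + 3600| = √(26.9² + 3600²) = 3600
|(j26.9)² + 218(j26.9) + 19600| = |18876 + j5864.2| = 1.977e+04
|L(j26.9)| = 1.16 × 3600 / 1.977e+04 = 0.21127
20 log₁₀(0.21127) = -13.50 dB

-13.5 dB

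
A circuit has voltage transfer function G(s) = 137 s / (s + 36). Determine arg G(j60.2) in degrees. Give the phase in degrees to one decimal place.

30.9 deg

∠(j60.2) = 90.00°
∠(j60.2 + 36) = arctan(60.2/36) = 59.12°
∠G(j60.2) = 90.00° − 59.12° = 30.88°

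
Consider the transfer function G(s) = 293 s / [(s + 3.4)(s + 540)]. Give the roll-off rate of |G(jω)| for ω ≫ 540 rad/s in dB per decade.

-20 dB/decade

With 1 zero and 2 poles, the high-frequency asymptotic slope is 20 × (1 − 2) = -20 dB/decade.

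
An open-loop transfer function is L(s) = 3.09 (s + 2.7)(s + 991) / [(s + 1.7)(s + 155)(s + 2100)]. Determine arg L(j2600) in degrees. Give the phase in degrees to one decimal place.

-68.5°

∠(j2600 + 2.7) = arctan(2600/2.7) = 89.94°
∠(j2600 + 991) = arctan(2600/991) = 69.14°
∠(j2600 + 1.7) = arctan(2600/1.7) = 89.96°
∠(j2600 + 155) = arctan(2600/155) = 86.59°
∠(j2600 + 2100) = arctan(2600/2100) = 51.07°
∠L(j2600) = 89.94° + 69.14° − (89.96° + 86.59° + 51.07°) = -68.55°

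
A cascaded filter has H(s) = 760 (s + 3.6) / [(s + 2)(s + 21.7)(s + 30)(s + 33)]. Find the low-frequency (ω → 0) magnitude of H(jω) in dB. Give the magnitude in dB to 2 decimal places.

-23.92 dB

H(0) = 760 × 3.6 / (2 × 21.7 × 30 × 33) = 0.063678
20 log₁₀(0.063678) = -23.920 dB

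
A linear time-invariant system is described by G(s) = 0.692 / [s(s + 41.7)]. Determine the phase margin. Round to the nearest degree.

90°

Gain crossover: |G(jω)| = 1 at ω ≈ 0.0166 rad/s.
∠G(j0.0166) = −90° − arctan(0.0166/41.7) ≈ -90.02°
PM = 180° + (-90.02°) = 89.98°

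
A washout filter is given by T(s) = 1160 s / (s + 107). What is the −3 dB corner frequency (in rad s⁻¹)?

107 rad s⁻¹

For a single-pole high-pass, the −3 dB point is at the pole: ω = 107 rad s⁻¹.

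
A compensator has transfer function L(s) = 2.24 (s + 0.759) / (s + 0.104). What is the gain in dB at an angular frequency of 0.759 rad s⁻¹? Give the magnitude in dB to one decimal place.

9.9 dB

|j0.759 + 0.759| = √(0.759² + 0.759²) = 1.073
|j0.759 + 0.104| = √(0.759² + 0.104²) = 0.7661
|L(j0.759)| = 2.24 × 1.073 / 0.7661 = 3.1385
20 log₁₀(3.1385) = 9.93 dB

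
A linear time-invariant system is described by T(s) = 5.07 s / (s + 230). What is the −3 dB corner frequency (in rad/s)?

230 rad/s

For a single-pole high-pass, the −3 dB point is at the pole: ω = 230 rad/s.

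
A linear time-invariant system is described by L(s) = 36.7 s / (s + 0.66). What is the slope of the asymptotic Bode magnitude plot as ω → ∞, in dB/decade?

With 1 zero and 1 pole, the high-frequency asymptotic slope is 20 × (1 − 1) = 0 dB/decade.

0 dB/decade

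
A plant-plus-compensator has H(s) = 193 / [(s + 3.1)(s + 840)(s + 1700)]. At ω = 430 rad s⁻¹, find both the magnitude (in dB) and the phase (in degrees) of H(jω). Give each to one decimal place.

|H| = -131.3 dB, ∠H = -130.9 deg

|j430 + 3.1| = √(430² + 3.1²) = 430
|j430 + 840| = √(430² + 840²) = 943.7
|j430 + 1700| = √(430² + 1700²) = 1754
|H(j430)| = 193 / (430 × 943.7 × 1754) = 2.7123e-07
20 log₁₀(2.7123e-07) = -131.33 dB
∠(j430 + 3.1) = arctan(430/3.1) = 89.59°
∠(j430 + 840) = arctan(430/840) = 27.11°
∠(j430 + 1700) = arctan(430/1700) = 14.19°
∠H(j430) = − (89.59° + 27.11° + 14.19°) = -130.89°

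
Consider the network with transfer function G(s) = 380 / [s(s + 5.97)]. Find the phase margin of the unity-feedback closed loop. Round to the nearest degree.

Gain crossover: |G(jω)| = 1 at ω ≈ 19 rad/sec.
∠G(j19) = −90° − arctan(19/5.97) ≈ -162.59°
PM = 180° + (-162.59°) = 17.41°

17°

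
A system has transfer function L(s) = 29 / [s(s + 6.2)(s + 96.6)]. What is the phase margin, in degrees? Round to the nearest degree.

90°

Gain crossover: |L(jω)| = 1 at ω ≈ 0.0484 rad/s.
∠L(j0.0484) = −90° − arctan(0.0484/6.2) − arctan(0.0484/96.6) ≈ -90.48°
PM = 180° + (-90.48°) = 89.52°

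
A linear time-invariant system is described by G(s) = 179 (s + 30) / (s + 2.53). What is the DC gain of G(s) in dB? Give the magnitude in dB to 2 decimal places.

G(0) = 179 × 30 / 2.53 = 2122.5
20 log₁₀(2122.5) = 66.537 dB

66.54 dB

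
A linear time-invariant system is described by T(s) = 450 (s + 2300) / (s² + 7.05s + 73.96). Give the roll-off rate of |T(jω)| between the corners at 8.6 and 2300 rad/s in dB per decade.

In this band the factors already past their corner are: complex pole pair at ωₙ ≈ 8.6; net slope = -40 dB/decade.

-40 dB/decade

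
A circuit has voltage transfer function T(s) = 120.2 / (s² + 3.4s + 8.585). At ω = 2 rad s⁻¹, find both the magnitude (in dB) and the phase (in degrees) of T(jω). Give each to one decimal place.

|T| = 23.3 dB, ∠T = -56.0°

|(j2)² + 3.4(j2) + 8.585| = |4.585 + j6.8| = 8.201
|T(j2)| = 120.2 / 8.201 = 14.656
20 log₁₀(14.656) = 23.32 dB
∠[(j2)² + 3.4(j2) + 8.585] = ∠[4.585 + j6.8] = 56.01°
∠T(j2) = −56.01° = -56.01°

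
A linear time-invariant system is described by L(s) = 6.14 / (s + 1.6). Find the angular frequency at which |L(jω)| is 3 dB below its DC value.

1.6 rad/s

For a single-pole low-pass, the −3 dB point is at the pole: ω = 1.6 rad/s.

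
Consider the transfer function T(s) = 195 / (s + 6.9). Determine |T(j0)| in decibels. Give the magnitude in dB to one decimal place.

29.0 dB

T(0) = 195 / 6.9 = 28.261
20 log₁₀(28.261) = 29.02 dB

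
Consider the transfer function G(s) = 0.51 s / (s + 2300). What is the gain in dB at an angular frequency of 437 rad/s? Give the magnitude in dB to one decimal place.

|j437| = 437
|j437 + 2300| = √(437² + 2300²) = 2341
|G(j437)| = 0.51 × 437 / 2341 = 0.095197
20 log₁₀(0.095197) = -20.43 dB

-20.4 dB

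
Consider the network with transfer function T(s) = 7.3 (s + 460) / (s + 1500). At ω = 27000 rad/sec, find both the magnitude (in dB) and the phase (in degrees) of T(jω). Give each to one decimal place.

|j27000 + 460| = √(27000² + 460²) = 2.7e+04
|j27000 + 1500| = √(27000² + 1500²) = 2.704e+04
|T(j27000)| = 7.3 × 2.7e+04 / 2.704e+04 = 7.2898
20 log₁₀(7.2898) = 17.25 dB
∠(j27000 + 460) = arctan(27000/460) = 89.02°
∠(j27000 + 1500) = arctan(27000/1500) = 86.82°
∠T(j27000) = 89.02° − 86.82° = 2.20°

|T| = 17.3 dB, ∠T = 2.2°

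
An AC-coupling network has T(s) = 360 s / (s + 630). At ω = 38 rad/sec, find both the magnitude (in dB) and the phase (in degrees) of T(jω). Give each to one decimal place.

|T| = 26.7 dB, ∠T = 86.5°

|j38| = 38
|j38 + 630| = √(38² + 630²) = 631.1
|T(j38)| = 360 × 38 / 631.1 = 21.675
20 log₁₀(21.675) = 26.72 dB
∠(j38) = 90.00°
∠(j38 + 630) = arctan(38/630) = 3.45°
∠T(j38) = 90.00° − 3.45° = 86.55°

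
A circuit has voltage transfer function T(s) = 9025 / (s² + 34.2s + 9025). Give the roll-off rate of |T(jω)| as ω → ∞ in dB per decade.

-40 dB/decade

With 0 zeros and 2 poles, the high-frequency asymptotic slope is 20 × (0 − 2) = -40 dB/decade.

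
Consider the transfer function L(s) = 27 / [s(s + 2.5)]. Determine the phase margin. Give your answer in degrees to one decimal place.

Gain crossover: |L(jω)| = 1 at ω ≈ 4.9 rad/s.
∠L(j4.9) = −90° − arctan(4.9/2.5) ≈ -152.99°
PM = 180° + (-152.99°) = 27.01°

27.0 deg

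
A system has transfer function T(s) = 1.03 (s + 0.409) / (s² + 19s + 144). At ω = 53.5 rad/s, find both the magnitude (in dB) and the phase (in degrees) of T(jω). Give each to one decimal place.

|j53.5 + 0.409| = √(53.5² + 0.409²) = 53.5
|(j53.5)² + 19(j53.5) + 144| = |-2718.2 + j1016.5| = 2902
|T(j53.5)| = 1.03 × 53.5 / 2902 = 0.018989
20 log₁₀(0.018989) = -34.43 dB
∠(j53.5 + 0.409) = arctan(53.5/0.409) = 89.56°
∠[(j53.5)² + 19(j53.5) + 144] = ∠[-2718.2 + j1016.5] = 159.50°
∠T(j53.5) = 89.56° − 159.50° = -69.93°

|T| = -34.4 dB, ∠T = -69.9°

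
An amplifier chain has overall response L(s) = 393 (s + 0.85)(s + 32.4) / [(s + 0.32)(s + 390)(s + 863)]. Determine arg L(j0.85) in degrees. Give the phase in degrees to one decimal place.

-23.0°

∠(j0.85 + 0.85) = arctan(0.85/0.85) = 45.00°
∠(j0.85 + 32.4) = arctan(0.85/32.4) = 1.50°
∠(j0.85 + 0.32) = arctan(0.85/0.32) = 69.37°
∠(j0.85 + 390) = arctan(0.85/390) = 0.12°
∠(j0.85 + 863) = arctan(0.85/863) = 0.06°
∠L(j0.85) = 45.00° + 1.50° − (69.37° + 0.12° + 0.06°) = -23.05°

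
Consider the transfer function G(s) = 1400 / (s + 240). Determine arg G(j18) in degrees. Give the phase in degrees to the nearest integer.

∠(j18 + 240) = arctan(18/240) = 4.29°
∠G(j18) = −4.29° = -4.29°

-4°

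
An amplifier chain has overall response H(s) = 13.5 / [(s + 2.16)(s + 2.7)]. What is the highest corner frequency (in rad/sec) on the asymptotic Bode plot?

Break frequencies occur at each pole and zero magnitude: 2.16 rad/sec, 2.7 rad/sec.
The highest is 2.7 rad/sec.

2.7 rad/sec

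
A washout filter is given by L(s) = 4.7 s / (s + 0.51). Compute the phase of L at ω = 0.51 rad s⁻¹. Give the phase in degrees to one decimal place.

∠(j0.51) = 90.00°
∠(j0.51 + 0.51) = arctan(0.51/0.51) = 45.00°
∠L(j0.51) = 90.00° − 45.00° = 45.00°

45.0°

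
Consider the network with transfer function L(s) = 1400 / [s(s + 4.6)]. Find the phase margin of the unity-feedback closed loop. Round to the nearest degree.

7°

Gain crossover: |L(jω)| = 1 at ω ≈ 37.3 rad/sec.
∠L(j37.3) = −90° − arctan(37.3/4.6) ≈ -172.96°
PM = 180° + (-172.96°) = 7.04°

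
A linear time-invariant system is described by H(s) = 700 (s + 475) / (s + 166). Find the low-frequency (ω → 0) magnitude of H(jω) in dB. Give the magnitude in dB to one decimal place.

66.0 dB

H(0) = 700 × 475 / 166 = 2003
20 log₁₀(2003) = 66.03 dB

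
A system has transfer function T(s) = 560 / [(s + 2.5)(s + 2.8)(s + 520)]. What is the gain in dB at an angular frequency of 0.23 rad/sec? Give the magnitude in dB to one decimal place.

|j0.23 + 2.5| = √(0.23² + 2.5²) = 2.511
|j0.23 + 2.8| = √(0.23² + 2.8²) = 2.809
|j0.23 + 520| = √(0.23² + 520²) = 520
|T(j0.23)| = 560 / (2.511 × 2.809 × 520) = 0.15268
20 log₁₀(0.15268) = -16.32 dB

-16.3 dB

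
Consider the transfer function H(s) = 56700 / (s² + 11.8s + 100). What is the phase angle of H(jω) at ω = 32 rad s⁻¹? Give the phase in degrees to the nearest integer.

-158°

∠[(j32)² + 11.8(j32) + 100] = ∠[-924 + j377.6] = 157.77°
∠H(j32) = −157.77° = -157.77°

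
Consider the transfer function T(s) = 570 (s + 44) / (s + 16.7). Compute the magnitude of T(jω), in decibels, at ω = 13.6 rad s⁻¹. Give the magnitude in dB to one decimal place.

|j13.6 + 44| = √(13.6² + 44²) = 46.05
|j13.6 + 16.7| = √(13.6² + 16.7²) = 21.54
|T(j13.6)| = 570 × 46.05 / 21.54 = 1218.9
20 log₁₀(1218.9) = 61.72 dB

61.7 dB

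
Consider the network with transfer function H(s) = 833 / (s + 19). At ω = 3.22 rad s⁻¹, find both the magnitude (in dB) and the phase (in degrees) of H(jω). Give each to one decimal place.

|j3.22 + 19| = √(3.22² + 19²) = 19.27
|H(j3.22)| = 833 / 19.27 = 43.226
20 log₁₀(43.226) = 32.71 dB
∠(j3.22 + 19) = arctan(3.22/19) = 9.62°
∠H(j3.22) = −9.62° = -9.62°

|H| = 32.7 dB, ∠H = -9.6°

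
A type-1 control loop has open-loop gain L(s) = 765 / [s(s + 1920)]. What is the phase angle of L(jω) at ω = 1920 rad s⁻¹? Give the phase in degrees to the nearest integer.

∠(j1920 + 1920) = arctan(1920/1920) = 45.00°
∠(j1920) = 90.00°
∠L(j1920) = − (45.00° + 90.00°) = -135.00°

-135°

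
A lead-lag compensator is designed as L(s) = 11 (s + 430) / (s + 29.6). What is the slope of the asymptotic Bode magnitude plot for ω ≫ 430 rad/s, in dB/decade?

0 dB/decade

With 1 zero and 1 pole, the high-frequency asymptotic slope is 20 × (1 − 1) = 0 dB/decade.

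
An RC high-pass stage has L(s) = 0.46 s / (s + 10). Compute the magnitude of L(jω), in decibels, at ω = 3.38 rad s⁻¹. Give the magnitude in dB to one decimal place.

|j3.38| = 3.38
|j3.38 + 10| = √(3.38² + 10²) = 10.56
|L(j3.38)| = 0.46 × 3.38 / 10.56 = 0.14729
20 log₁₀(0.14729) = -16.64 dB

-16.6 dB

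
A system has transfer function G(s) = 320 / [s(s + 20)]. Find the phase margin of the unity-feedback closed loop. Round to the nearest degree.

56 deg

Gain crossover: |G(jω)| = 1 at ω ≈ 13.3 rad/sec.
∠G(j13.3) = −90° − arctan(13.3/20) ≈ -123.66°
PM = 180° + (-123.66°) = 56.34°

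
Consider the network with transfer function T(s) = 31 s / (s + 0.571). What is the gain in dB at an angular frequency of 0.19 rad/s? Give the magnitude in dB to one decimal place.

|j0.19| = 0.19
|j0.19 + 0.571| = √(0.19² + 0.571²) = 0.6018
|T(j0.19)| = 31 × 0.19 / 0.6018 = 9.7876
20 log₁₀(9.7876) = 19.81 dB

19.8 dB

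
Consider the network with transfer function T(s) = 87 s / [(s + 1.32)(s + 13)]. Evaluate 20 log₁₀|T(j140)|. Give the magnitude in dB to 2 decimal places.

|j140| = 140
|j140 + 1.32| = √(140² + 1.32²) = 140
|j140 + 13| = √(140² + 13²) = 140.6
|T(j140)| = 87 × 140 / (140 × 140.6) = 0.61874
20 log₁₀(0.61874) = -4.170 dB

-4.17 dB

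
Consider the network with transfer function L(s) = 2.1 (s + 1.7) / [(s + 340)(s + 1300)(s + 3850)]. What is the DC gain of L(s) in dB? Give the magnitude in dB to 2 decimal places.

L(0) = 2.1 × 1.7 / (340 × 1300 × 3850) = 2.0979e-09
20 log₁₀(2.0979e-09) = -173.564 dB

-173.56 dB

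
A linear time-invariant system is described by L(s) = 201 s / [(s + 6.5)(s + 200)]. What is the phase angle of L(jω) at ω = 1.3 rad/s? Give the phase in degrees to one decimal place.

∠(j1.3) = 90.00°
∠(j1.3 + 6.5) = arctan(1.3/6.5) = 11.31°
∠(j1.3 + 200) = arctan(1.3/200) = 0.37°
∠L(j1.3) = 90.00° − (11.31° + 0.37°) = 78.32°

78.3°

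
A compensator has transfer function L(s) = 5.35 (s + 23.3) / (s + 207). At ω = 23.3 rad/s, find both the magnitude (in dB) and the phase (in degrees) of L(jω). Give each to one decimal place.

|j23.3 + 23.3| = √(23.3² + 23.3²) = 32.95
|j23.3 + 207| = √(23.3² + 207²) = 208.3
|L(j23.3)| = 5.35 × 32.95 / 208.3 = 0.84629
20 log₁₀(0.84629) = -1.45 dB
∠(j23.3 + 23.3) = arctan(23.3/23.3) = 45.00°
∠(j23.3 + 207) = arctan(23.3/207) = 6.42°
∠L(j23.3) = 45.00° − 6.42° = 38.58°

|L| = -1.4 dB, ∠L = 38.6°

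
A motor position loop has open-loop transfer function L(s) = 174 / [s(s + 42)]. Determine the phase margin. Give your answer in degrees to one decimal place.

84.4°

Gain crossover: |L(jω)| = 1 at ω ≈ 4.12 rad/s.
∠L(j4.12) = −90° − arctan(4.12/42) ≈ -95.61°
PM = 180° + (-95.61°) = 84.39°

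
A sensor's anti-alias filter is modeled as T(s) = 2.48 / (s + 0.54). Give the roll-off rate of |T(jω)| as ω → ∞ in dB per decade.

-20 dB/decade

With 0 zeros and 1 pole, the high-frequency asymptotic slope is 20 × (0 − 1) = -20 dB/decade.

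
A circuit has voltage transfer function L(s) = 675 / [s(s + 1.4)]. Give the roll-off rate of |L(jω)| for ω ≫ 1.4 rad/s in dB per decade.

With 0 zeros and 2 poles, the high-frequency asymptotic slope is 20 × (0 − 2) = -40 dB/decade.

-40 dB/decade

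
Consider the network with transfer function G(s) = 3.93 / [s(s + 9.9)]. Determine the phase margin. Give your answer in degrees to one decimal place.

87.7 deg

Gain crossover: |G(jω)| = 1 at ω ≈ 0.397 rad/s.
∠G(j0.397) = −90° − arctan(0.397/9.9) ≈ -92.29°
PM = 180° + (-92.29°) = 87.71°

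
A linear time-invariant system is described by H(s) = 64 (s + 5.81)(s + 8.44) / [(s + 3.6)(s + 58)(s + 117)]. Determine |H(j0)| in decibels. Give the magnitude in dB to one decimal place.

H(0) = 64 × 5.81 × 8.44 / (3.6 × 58 × 117) = 0.12846
20 log₁₀(0.12846) = -17.82 dB

-17.8 dB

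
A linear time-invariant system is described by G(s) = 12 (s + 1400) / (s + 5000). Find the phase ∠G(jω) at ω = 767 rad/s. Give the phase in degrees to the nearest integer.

∠(j767 + 1400) = arctan(767/1400) = 28.72°
∠(j767 + 5000) = arctan(767/5000) = 8.72°
∠G(j767) = 28.72° − 8.72° = 20.00°

20°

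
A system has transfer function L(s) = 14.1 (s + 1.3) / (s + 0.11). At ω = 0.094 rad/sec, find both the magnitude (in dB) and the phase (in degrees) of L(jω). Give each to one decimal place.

|j0.094 + 1.3| = √(0.094² + 1.3²) = 1.303
|j0.094 + 0.11| = √(0.094² + 0.11²) = 0.1447
|L(j0.094)| = 14.1 × 1.303 / 0.1447 = 127.01
20 log₁₀(127.01) = 42.08 dB
∠(j0.094 + 1.3) = arctan(0.094/1.3) = 4.14°
∠(j0.094 + 0.11) = arctan(0.094/0.11) = 40.52°
∠L(j0.094) = 4.14° − 40.52° = -36.38°

|L| = 42.1 dB, ∠L = -36.4 deg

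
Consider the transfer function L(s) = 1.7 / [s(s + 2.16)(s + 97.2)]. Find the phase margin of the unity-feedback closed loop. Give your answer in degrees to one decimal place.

89.8 deg

Gain crossover: |L(jω)| = 1 at ω ≈ 0.0081 rad/s.
∠L(j0.0081) = −90° − arctan(0.0081/2.16) − arctan(0.0081/97.2) ≈ -90.22°
PM = 180° + (-90.22°) = 89.78°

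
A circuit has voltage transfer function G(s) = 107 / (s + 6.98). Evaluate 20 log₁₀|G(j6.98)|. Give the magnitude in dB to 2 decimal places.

20.70 dB

|j6.98 + 6.98| = √(6.98² + 6.98²) = 9.871
|G(j6.98)| = 107 / 9.871 = 10.84
20 log₁₀(10.84) = 20.700 dB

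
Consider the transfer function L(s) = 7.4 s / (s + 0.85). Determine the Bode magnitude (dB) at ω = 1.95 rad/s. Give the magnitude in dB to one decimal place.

16.6 dB

|j1.95| = 1.95
|j1.95 + 0.85| = √(1.95² + 0.85²) = 2.127
|L(j1.95)| = 7.4 × 1.95 / 2.127 = 6.7836
20 log₁₀(6.7836) = 16.63 dB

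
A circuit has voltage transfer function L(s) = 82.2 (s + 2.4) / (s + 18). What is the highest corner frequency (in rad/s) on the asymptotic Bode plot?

18 rad/s

Break frequencies occur at each pole and zero magnitude: 2.4 rad/s, 18 rad/s.
The highest is 18 rad/s.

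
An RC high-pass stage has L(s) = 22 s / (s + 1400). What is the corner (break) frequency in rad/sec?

1400 rad/sec

The single real pole at s = −1400 gives a corner at ω = 1400 rad/sec.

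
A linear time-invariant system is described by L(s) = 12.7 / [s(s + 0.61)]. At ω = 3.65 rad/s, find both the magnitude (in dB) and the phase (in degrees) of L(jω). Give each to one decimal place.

|j3.65 + 0.61| = √(3.65² + 0.61²) = 3.701
|j3.65| = 3.65
|L(j3.65)| = 12.7 / (3.701 × 3.65) = 0.94023
20 log₁₀(0.94023) = -0.54 dB
∠(j3.65 + 0.61) = arctan(3.65/0.61) = 80.51°
∠(j3.65) = 90.00°
∠L(j3.65) = − (80.51° + 90.00°) = -170.51°

|L| = -0.5 dB, ∠L = -170.5°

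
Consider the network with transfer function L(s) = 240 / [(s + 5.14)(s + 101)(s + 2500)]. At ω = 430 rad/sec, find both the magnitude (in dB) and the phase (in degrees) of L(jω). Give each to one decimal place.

|j430 + 5.14| = √(430² + 5.14²) = 430
|j430 + 101| = √(430² + 101²) = 441.7
|j430 + 2500| = √(430² + 2500²) = 2537
|L(j430)| = 240 / (430 × 441.7 × 2537) = 4.9809e-07
20 log₁₀(4.9809e-07) = -126.05 dB
∠(j430 + 5.14) = arctan(430/5.14) = 89.32°
∠(j430 + 101) = arctan(430/101) = 76.78°
∠(j430 + 2500) = arctan(430/2500) = 9.76°
∠L(j430) = − (89.32° + 76.78° + 9.76°) = -175.86°

|L| = -126.1 dB, ∠L = -175.9 deg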